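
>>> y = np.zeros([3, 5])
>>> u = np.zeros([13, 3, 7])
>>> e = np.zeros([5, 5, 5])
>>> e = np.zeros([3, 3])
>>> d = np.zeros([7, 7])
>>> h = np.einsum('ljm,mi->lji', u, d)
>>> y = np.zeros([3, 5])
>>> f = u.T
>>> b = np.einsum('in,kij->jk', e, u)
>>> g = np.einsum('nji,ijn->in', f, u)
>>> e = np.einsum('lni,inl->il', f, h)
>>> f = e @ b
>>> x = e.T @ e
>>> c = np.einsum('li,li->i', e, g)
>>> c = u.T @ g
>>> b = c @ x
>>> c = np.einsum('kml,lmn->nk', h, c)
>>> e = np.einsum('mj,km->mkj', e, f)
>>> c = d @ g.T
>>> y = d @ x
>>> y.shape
(7, 7)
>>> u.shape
(13, 3, 7)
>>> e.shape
(13, 13, 7)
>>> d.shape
(7, 7)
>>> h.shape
(13, 3, 7)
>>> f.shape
(13, 13)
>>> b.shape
(7, 3, 7)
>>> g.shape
(13, 7)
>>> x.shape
(7, 7)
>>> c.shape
(7, 13)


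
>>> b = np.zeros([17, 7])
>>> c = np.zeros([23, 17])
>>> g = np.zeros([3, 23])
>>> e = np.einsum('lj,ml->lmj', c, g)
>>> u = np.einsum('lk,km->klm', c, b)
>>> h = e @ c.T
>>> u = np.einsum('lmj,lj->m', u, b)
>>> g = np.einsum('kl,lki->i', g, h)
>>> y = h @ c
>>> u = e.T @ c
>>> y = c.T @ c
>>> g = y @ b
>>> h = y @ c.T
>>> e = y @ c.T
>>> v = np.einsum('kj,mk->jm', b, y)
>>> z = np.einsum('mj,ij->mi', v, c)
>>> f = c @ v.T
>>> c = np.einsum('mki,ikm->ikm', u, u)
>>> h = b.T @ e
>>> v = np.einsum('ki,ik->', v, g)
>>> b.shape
(17, 7)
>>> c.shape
(17, 3, 17)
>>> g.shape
(17, 7)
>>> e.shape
(17, 23)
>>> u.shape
(17, 3, 17)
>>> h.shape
(7, 23)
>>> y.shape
(17, 17)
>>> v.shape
()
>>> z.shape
(7, 23)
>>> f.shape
(23, 7)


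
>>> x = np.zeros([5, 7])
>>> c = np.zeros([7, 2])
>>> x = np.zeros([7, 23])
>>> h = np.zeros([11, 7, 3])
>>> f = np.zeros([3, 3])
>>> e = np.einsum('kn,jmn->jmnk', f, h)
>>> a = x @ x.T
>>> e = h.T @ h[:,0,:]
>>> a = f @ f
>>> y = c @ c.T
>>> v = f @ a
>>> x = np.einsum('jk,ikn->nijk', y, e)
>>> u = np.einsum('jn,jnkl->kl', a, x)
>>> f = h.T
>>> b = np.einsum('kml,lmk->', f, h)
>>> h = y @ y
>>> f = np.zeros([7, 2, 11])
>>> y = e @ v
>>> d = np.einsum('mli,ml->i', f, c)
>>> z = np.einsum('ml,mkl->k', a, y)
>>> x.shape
(3, 3, 7, 7)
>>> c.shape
(7, 2)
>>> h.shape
(7, 7)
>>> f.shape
(7, 2, 11)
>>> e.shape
(3, 7, 3)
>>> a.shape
(3, 3)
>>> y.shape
(3, 7, 3)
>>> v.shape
(3, 3)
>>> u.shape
(7, 7)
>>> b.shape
()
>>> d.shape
(11,)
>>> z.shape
(7,)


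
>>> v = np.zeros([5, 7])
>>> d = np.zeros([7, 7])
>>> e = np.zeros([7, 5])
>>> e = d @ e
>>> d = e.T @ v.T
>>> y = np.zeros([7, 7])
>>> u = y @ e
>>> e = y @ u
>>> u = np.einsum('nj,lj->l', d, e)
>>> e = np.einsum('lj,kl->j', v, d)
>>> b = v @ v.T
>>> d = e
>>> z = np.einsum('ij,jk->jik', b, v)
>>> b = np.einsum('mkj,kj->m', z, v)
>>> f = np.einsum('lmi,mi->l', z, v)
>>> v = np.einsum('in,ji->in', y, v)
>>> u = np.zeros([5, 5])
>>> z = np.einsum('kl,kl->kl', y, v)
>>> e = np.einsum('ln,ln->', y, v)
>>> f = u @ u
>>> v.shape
(7, 7)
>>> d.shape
(7,)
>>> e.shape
()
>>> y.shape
(7, 7)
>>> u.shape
(5, 5)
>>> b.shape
(5,)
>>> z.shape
(7, 7)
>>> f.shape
(5, 5)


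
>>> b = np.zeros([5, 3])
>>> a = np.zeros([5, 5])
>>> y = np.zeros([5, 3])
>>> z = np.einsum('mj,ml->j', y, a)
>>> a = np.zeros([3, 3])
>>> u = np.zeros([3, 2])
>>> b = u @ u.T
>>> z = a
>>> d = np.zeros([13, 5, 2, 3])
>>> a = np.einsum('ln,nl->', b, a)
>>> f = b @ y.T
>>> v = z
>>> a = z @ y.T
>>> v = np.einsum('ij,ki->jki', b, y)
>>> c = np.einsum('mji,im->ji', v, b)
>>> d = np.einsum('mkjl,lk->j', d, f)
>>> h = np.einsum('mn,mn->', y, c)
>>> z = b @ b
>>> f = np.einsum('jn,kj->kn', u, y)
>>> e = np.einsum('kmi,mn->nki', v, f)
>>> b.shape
(3, 3)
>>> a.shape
(3, 5)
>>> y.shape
(5, 3)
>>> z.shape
(3, 3)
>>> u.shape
(3, 2)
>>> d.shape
(2,)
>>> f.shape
(5, 2)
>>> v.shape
(3, 5, 3)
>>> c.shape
(5, 3)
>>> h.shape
()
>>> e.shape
(2, 3, 3)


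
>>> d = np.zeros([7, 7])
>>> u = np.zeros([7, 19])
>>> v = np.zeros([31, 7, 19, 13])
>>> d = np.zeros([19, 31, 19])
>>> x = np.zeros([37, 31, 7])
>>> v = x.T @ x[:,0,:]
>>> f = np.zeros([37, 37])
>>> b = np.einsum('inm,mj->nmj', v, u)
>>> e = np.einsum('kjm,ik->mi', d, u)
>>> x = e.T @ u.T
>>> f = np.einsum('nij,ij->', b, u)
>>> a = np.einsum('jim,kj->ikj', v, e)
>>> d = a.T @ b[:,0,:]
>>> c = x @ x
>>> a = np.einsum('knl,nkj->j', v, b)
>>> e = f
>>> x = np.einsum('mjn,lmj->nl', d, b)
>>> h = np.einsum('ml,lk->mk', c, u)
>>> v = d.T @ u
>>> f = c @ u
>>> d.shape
(7, 19, 19)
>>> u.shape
(7, 19)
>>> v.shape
(19, 19, 19)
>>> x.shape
(19, 31)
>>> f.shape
(7, 19)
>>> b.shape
(31, 7, 19)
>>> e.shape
()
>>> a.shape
(19,)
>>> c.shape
(7, 7)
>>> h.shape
(7, 19)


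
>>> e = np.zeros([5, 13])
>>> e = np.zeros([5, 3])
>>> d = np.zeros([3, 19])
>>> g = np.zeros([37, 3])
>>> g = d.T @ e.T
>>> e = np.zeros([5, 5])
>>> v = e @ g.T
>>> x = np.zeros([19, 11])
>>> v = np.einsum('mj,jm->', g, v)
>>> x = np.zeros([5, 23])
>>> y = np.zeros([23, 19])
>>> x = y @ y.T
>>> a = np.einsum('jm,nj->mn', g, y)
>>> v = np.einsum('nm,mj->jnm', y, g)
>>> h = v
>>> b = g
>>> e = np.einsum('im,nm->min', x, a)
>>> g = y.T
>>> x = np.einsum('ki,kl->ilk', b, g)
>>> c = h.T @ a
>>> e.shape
(23, 23, 5)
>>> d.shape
(3, 19)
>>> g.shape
(19, 23)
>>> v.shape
(5, 23, 19)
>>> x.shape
(5, 23, 19)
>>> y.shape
(23, 19)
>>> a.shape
(5, 23)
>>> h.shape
(5, 23, 19)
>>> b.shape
(19, 5)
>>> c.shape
(19, 23, 23)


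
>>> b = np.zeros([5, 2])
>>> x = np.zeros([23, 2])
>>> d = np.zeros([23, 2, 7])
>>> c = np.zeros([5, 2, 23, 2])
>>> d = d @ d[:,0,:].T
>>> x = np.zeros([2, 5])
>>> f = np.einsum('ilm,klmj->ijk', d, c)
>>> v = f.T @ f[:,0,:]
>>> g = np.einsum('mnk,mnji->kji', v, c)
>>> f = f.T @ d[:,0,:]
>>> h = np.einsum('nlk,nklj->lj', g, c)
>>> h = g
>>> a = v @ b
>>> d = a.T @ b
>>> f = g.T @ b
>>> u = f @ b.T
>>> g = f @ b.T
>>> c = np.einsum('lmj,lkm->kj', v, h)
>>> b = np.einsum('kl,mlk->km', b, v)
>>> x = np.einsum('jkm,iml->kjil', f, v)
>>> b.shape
(5, 5)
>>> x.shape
(23, 2, 5, 5)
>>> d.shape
(2, 2, 2)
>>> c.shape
(23, 5)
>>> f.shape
(2, 23, 2)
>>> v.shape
(5, 2, 5)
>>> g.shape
(2, 23, 5)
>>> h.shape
(5, 23, 2)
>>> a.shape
(5, 2, 2)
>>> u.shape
(2, 23, 5)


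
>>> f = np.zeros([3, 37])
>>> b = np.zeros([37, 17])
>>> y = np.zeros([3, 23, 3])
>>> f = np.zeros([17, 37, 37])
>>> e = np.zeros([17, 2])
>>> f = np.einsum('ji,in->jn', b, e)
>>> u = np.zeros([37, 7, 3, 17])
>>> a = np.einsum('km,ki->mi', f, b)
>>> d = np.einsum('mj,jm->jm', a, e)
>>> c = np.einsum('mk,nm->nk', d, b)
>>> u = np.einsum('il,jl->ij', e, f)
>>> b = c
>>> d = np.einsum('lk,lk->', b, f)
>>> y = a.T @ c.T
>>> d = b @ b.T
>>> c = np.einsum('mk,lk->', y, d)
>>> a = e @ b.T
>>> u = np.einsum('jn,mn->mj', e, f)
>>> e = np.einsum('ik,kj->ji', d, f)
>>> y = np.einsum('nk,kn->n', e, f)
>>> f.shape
(37, 2)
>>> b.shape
(37, 2)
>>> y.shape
(2,)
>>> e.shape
(2, 37)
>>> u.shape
(37, 17)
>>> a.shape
(17, 37)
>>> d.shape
(37, 37)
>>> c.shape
()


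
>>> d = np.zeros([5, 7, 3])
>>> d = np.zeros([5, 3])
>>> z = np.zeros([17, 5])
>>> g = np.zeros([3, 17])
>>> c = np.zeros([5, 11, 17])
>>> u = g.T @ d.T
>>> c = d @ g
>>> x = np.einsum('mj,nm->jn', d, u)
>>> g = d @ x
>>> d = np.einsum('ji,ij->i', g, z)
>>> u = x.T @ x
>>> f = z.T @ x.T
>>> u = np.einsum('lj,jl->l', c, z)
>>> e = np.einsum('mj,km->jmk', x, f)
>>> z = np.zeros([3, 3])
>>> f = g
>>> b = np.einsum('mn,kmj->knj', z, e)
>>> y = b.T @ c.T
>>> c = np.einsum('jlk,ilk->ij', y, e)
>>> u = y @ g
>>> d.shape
(17,)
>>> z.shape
(3, 3)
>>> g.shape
(5, 17)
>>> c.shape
(17, 5)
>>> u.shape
(5, 3, 17)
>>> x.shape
(3, 17)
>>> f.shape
(5, 17)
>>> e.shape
(17, 3, 5)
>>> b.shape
(17, 3, 5)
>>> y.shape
(5, 3, 5)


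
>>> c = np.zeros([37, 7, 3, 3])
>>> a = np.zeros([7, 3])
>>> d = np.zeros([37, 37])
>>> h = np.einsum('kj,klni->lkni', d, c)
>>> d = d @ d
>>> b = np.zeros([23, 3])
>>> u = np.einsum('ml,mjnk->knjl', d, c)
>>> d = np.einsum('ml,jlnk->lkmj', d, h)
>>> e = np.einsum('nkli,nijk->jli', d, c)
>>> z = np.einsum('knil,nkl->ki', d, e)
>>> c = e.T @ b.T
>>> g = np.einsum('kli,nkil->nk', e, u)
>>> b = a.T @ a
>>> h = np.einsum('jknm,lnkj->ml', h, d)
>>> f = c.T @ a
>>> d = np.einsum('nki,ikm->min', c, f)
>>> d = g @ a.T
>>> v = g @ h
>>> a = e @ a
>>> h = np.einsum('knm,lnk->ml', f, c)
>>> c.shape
(7, 37, 23)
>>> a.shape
(3, 37, 3)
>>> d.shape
(3, 7)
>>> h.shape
(3, 7)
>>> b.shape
(3, 3)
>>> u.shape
(3, 3, 7, 37)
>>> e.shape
(3, 37, 7)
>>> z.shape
(37, 37)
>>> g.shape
(3, 3)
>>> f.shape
(23, 37, 3)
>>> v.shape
(3, 37)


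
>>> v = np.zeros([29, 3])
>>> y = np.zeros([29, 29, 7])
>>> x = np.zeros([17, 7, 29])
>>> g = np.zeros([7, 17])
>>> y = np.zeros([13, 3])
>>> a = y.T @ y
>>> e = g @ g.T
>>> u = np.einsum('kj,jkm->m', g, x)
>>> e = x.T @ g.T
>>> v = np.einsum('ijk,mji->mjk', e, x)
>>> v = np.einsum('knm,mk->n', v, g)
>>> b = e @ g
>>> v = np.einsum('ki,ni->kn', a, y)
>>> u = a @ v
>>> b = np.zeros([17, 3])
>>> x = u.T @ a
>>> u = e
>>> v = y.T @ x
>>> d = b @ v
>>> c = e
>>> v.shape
(3, 3)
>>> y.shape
(13, 3)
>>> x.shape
(13, 3)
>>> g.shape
(7, 17)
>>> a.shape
(3, 3)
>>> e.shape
(29, 7, 7)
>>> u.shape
(29, 7, 7)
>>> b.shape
(17, 3)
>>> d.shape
(17, 3)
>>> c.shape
(29, 7, 7)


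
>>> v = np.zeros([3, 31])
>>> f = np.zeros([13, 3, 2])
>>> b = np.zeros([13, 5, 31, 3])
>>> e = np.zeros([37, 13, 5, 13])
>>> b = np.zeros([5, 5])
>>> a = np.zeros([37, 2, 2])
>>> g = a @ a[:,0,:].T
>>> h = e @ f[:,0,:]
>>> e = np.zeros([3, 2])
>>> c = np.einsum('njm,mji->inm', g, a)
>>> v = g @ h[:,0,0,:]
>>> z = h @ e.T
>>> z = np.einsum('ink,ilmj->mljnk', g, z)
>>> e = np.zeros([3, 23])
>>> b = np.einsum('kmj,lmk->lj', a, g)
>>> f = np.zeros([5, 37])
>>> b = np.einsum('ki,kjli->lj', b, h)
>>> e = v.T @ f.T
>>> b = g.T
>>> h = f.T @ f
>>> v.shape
(37, 2, 2)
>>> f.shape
(5, 37)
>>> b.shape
(37, 2, 37)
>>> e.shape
(2, 2, 5)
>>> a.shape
(37, 2, 2)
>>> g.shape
(37, 2, 37)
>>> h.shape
(37, 37)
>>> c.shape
(2, 37, 37)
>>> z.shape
(5, 13, 3, 2, 37)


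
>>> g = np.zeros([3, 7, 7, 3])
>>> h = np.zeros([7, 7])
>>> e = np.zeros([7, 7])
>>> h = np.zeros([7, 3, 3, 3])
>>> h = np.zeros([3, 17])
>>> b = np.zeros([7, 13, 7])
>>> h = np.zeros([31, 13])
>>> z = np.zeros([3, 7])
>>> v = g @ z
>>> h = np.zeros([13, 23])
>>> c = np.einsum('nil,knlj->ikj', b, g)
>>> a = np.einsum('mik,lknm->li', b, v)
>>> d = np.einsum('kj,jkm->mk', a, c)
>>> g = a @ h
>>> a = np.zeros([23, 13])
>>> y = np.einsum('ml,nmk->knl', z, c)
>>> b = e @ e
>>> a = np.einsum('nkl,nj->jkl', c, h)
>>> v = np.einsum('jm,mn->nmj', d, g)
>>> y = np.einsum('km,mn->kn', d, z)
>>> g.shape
(3, 23)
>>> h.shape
(13, 23)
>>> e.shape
(7, 7)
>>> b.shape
(7, 7)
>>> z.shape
(3, 7)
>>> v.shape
(23, 3, 3)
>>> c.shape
(13, 3, 3)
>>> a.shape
(23, 3, 3)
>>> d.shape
(3, 3)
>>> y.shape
(3, 7)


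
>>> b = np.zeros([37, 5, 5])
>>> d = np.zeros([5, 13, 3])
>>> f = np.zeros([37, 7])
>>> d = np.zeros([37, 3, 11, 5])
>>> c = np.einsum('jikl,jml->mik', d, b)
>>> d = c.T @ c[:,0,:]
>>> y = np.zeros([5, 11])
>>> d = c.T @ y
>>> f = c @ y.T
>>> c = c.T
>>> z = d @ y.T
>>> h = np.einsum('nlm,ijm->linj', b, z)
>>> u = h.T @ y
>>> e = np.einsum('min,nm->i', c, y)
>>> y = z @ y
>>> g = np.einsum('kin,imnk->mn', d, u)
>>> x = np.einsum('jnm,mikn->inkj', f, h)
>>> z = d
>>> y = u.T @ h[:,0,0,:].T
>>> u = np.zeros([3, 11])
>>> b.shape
(37, 5, 5)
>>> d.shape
(11, 3, 11)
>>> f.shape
(5, 3, 5)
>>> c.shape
(11, 3, 5)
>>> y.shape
(11, 11, 37, 5)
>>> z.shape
(11, 3, 11)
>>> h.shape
(5, 11, 37, 3)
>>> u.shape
(3, 11)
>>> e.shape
(3,)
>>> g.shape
(37, 11)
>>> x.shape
(11, 3, 37, 5)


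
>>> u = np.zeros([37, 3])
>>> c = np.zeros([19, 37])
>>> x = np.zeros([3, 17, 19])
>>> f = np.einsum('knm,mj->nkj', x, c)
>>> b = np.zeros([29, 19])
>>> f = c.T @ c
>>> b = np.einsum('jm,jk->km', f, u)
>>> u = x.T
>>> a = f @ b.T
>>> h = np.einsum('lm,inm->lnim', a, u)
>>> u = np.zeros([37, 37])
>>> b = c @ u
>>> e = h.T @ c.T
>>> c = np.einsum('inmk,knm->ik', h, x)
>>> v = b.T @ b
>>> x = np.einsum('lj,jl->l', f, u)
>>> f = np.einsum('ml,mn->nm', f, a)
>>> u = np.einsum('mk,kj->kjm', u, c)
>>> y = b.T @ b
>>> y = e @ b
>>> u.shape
(37, 3, 37)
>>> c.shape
(37, 3)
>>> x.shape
(37,)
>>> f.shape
(3, 37)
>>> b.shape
(19, 37)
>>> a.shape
(37, 3)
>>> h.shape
(37, 17, 19, 3)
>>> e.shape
(3, 19, 17, 19)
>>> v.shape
(37, 37)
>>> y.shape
(3, 19, 17, 37)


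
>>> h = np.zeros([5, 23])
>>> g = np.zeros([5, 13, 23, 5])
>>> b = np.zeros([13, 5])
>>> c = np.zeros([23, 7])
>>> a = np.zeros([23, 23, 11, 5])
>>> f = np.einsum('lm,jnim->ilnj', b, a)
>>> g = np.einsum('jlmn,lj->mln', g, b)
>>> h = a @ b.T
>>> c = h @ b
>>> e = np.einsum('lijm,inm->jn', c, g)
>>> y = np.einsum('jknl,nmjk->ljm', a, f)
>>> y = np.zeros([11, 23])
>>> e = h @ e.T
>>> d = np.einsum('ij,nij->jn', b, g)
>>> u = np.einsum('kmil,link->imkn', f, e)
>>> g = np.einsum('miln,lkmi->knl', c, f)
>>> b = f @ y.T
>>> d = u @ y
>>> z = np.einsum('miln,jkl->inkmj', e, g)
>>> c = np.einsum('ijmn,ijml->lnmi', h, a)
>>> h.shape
(23, 23, 11, 13)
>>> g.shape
(13, 5, 11)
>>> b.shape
(11, 13, 23, 11)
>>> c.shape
(5, 13, 11, 23)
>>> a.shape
(23, 23, 11, 5)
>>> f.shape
(11, 13, 23, 23)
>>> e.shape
(23, 23, 11, 11)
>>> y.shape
(11, 23)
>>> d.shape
(23, 13, 11, 23)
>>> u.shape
(23, 13, 11, 11)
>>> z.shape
(23, 11, 5, 23, 13)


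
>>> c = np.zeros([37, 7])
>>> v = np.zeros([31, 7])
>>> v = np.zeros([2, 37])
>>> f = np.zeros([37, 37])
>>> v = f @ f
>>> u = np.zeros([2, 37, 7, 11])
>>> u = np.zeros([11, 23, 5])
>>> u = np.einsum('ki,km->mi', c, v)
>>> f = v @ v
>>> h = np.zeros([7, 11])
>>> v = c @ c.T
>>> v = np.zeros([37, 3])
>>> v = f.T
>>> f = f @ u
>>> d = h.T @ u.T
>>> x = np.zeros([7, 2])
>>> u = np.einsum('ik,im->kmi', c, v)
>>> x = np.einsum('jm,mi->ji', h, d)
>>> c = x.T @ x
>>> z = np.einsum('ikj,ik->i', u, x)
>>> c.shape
(37, 37)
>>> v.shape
(37, 37)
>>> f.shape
(37, 7)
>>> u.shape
(7, 37, 37)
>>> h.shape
(7, 11)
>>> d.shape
(11, 37)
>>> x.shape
(7, 37)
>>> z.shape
(7,)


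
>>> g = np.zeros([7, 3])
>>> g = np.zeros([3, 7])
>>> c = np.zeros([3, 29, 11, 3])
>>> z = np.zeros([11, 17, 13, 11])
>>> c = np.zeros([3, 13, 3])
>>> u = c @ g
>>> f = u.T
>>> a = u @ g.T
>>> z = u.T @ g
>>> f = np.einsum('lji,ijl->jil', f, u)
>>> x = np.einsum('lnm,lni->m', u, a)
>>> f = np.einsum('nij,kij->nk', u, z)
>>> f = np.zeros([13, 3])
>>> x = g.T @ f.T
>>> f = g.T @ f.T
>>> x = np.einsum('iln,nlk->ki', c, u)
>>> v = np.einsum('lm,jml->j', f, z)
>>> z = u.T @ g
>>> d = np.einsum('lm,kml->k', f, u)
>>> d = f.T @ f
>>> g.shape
(3, 7)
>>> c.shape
(3, 13, 3)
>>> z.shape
(7, 13, 7)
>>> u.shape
(3, 13, 7)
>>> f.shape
(7, 13)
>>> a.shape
(3, 13, 3)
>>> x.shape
(7, 3)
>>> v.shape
(7,)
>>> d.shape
(13, 13)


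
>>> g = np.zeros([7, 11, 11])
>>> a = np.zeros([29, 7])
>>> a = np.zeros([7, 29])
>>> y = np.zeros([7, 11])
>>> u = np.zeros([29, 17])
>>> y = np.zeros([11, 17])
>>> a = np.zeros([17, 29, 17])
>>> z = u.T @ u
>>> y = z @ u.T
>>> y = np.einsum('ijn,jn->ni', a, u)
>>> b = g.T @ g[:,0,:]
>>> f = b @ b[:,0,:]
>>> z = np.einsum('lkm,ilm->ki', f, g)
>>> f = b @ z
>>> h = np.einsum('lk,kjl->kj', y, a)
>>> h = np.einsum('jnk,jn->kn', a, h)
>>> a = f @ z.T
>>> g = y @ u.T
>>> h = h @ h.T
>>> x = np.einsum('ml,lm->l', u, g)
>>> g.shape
(17, 29)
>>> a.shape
(11, 11, 11)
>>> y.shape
(17, 17)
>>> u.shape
(29, 17)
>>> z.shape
(11, 7)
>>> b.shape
(11, 11, 11)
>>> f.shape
(11, 11, 7)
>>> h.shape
(17, 17)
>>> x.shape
(17,)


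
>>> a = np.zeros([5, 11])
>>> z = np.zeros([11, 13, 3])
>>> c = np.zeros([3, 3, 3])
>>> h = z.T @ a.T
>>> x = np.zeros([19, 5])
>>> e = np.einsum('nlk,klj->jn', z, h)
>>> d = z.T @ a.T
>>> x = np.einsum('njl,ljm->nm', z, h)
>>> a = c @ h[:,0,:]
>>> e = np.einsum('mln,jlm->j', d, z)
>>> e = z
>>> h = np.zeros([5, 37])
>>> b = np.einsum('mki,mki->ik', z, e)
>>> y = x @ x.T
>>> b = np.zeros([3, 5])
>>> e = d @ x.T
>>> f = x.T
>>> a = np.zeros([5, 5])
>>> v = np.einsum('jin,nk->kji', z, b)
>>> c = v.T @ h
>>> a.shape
(5, 5)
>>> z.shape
(11, 13, 3)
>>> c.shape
(13, 11, 37)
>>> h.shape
(5, 37)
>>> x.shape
(11, 5)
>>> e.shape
(3, 13, 11)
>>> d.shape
(3, 13, 5)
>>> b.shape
(3, 5)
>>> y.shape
(11, 11)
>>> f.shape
(5, 11)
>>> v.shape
(5, 11, 13)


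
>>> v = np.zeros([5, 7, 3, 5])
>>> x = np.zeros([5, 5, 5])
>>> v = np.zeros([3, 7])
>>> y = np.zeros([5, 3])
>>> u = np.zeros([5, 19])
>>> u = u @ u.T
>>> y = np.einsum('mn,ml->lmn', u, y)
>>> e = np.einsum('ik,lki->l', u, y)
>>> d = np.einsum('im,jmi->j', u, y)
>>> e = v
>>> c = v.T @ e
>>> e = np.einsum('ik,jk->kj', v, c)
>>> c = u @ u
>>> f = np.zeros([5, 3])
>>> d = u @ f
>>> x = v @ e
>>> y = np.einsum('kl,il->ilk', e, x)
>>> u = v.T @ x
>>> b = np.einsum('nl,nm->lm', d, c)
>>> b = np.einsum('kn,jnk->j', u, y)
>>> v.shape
(3, 7)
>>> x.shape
(3, 7)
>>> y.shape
(3, 7, 7)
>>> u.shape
(7, 7)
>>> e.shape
(7, 7)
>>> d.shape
(5, 3)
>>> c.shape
(5, 5)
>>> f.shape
(5, 3)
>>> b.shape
(3,)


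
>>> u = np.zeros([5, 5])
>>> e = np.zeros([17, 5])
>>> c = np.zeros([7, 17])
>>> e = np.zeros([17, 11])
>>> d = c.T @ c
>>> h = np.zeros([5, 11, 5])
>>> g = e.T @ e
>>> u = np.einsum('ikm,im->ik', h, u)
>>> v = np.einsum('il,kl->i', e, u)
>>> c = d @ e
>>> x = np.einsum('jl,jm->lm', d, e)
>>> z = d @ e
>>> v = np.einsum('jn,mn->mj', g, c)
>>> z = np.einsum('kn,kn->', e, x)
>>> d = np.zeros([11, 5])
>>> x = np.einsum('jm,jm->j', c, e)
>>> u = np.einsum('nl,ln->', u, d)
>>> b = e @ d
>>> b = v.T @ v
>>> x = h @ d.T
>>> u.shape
()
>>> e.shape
(17, 11)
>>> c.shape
(17, 11)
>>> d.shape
(11, 5)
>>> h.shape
(5, 11, 5)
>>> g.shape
(11, 11)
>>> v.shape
(17, 11)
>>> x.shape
(5, 11, 11)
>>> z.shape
()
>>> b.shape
(11, 11)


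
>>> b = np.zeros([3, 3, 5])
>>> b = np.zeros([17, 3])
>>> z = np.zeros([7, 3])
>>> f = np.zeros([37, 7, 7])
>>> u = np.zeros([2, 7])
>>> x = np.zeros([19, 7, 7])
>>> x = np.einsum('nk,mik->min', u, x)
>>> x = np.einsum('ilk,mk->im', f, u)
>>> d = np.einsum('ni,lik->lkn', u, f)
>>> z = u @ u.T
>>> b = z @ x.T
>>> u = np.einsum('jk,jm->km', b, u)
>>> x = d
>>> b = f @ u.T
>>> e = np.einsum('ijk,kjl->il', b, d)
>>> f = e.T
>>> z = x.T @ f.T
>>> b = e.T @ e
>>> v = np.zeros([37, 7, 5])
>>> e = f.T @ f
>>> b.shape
(2, 2)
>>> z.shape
(2, 7, 2)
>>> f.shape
(2, 37)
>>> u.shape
(37, 7)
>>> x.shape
(37, 7, 2)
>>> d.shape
(37, 7, 2)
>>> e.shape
(37, 37)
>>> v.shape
(37, 7, 5)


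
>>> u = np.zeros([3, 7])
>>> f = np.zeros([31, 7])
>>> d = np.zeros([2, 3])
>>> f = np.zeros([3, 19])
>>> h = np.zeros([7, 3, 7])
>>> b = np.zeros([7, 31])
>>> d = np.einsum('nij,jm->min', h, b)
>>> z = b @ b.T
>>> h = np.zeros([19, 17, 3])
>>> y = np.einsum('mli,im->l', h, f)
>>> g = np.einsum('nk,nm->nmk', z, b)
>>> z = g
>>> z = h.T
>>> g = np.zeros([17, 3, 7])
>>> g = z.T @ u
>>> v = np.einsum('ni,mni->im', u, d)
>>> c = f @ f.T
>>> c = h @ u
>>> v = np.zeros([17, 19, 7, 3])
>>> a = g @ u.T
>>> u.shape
(3, 7)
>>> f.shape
(3, 19)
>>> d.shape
(31, 3, 7)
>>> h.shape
(19, 17, 3)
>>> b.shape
(7, 31)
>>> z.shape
(3, 17, 19)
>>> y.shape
(17,)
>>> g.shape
(19, 17, 7)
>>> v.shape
(17, 19, 7, 3)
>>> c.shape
(19, 17, 7)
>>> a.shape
(19, 17, 3)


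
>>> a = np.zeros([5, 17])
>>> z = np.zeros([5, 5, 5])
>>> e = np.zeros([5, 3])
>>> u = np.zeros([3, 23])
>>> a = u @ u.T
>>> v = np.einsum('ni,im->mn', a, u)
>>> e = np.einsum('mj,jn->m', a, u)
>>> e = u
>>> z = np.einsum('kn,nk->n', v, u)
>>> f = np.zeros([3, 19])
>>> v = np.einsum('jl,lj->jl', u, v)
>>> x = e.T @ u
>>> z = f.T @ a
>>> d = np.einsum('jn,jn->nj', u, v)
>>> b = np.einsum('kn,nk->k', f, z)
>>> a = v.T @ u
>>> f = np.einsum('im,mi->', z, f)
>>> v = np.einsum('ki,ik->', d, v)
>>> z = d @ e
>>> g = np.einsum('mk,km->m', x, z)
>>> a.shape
(23, 23)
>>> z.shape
(23, 23)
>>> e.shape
(3, 23)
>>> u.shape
(3, 23)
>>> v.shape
()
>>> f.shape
()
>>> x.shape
(23, 23)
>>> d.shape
(23, 3)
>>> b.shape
(3,)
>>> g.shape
(23,)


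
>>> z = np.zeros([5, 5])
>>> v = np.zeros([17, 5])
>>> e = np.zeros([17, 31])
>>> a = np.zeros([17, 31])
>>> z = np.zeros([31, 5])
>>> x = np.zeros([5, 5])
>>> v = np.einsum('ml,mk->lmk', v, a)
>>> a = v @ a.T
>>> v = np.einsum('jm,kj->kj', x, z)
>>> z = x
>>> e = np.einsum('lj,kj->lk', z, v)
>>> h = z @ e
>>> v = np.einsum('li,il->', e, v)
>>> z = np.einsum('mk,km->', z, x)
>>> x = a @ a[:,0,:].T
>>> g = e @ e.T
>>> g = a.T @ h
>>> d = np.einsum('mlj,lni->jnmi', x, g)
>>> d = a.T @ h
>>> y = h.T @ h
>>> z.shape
()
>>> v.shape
()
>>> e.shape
(5, 31)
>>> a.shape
(5, 17, 17)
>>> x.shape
(5, 17, 5)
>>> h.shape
(5, 31)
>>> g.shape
(17, 17, 31)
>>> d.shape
(17, 17, 31)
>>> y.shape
(31, 31)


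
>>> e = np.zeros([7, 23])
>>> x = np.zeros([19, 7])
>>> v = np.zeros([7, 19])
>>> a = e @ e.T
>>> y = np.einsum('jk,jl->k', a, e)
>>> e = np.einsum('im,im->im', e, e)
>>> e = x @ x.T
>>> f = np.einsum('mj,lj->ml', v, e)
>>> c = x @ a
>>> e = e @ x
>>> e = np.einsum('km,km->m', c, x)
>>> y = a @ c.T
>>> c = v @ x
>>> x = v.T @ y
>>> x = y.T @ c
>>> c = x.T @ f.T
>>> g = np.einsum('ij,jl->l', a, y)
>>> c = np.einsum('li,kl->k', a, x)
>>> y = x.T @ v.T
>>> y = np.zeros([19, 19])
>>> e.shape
(7,)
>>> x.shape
(19, 7)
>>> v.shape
(7, 19)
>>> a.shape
(7, 7)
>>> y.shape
(19, 19)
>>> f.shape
(7, 19)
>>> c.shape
(19,)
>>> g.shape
(19,)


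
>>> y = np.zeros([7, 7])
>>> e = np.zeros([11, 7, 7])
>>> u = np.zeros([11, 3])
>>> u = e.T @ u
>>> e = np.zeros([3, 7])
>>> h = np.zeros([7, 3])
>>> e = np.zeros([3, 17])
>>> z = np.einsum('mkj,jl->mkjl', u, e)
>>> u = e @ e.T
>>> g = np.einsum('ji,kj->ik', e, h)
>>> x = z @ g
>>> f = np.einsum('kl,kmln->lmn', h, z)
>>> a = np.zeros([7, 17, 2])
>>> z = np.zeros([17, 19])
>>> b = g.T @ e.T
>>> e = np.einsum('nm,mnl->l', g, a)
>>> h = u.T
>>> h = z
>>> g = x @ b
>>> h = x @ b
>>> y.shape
(7, 7)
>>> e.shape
(2,)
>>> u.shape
(3, 3)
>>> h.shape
(7, 7, 3, 3)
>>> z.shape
(17, 19)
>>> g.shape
(7, 7, 3, 3)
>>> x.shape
(7, 7, 3, 7)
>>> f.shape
(3, 7, 17)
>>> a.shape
(7, 17, 2)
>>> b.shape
(7, 3)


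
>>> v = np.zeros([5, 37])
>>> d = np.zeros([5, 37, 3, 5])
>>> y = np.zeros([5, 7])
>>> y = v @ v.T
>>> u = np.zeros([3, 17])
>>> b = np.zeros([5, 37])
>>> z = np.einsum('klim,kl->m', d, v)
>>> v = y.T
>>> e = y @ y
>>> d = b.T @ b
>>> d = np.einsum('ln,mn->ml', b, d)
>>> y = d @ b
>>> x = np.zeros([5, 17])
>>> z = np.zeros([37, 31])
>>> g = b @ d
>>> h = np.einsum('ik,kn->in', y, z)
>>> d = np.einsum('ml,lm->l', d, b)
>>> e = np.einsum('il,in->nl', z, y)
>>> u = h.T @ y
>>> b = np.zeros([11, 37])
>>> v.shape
(5, 5)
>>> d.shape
(5,)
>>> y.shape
(37, 37)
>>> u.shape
(31, 37)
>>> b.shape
(11, 37)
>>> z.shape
(37, 31)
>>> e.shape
(37, 31)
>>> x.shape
(5, 17)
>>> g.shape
(5, 5)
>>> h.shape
(37, 31)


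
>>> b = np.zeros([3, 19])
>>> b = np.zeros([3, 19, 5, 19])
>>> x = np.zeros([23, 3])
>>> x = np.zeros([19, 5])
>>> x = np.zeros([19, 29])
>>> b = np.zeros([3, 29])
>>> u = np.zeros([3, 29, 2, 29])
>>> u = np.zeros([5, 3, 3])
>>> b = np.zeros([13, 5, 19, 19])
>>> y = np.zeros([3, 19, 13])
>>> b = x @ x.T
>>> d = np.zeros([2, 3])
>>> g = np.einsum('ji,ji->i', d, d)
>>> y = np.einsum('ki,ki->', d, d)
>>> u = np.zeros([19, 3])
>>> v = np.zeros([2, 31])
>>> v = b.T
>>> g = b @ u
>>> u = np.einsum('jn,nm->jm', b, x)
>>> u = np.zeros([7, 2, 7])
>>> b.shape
(19, 19)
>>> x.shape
(19, 29)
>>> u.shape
(7, 2, 7)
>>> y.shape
()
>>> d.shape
(2, 3)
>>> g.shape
(19, 3)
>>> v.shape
(19, 19)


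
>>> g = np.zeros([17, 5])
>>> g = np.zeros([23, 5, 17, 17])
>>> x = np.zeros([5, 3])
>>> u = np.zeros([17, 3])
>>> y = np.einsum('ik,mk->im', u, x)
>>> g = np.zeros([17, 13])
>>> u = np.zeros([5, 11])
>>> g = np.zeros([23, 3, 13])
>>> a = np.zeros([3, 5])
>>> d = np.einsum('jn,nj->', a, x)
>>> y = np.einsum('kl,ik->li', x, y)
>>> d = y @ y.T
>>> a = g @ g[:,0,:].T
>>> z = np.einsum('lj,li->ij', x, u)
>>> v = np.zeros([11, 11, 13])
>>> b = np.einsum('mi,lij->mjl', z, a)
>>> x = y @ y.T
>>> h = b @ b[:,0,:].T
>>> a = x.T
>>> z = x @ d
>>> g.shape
(23, 3, 13)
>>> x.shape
(3, 3)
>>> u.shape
(5, 11)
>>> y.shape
(3, 17)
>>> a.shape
(3, 3)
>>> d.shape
(3, 3)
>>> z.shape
(3, 3)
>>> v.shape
(11, 11, 13)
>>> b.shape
(11, 23, 23)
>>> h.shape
(11, 23, 11)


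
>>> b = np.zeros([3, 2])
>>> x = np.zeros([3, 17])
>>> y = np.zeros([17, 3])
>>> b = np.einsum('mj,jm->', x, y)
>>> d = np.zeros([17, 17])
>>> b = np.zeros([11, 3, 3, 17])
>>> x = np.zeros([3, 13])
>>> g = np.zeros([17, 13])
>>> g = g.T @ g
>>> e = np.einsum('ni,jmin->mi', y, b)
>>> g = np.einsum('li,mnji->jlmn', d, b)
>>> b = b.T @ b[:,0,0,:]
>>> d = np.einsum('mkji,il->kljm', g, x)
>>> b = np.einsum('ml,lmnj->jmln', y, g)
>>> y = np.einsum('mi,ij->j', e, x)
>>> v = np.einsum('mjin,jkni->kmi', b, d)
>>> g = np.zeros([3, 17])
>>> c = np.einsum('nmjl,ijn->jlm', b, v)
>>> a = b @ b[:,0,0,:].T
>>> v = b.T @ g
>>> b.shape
(3, 17, 3, 11)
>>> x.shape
(3, 13)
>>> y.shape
(13,)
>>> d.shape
(17, 13, 11, 3)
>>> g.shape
(3, 17)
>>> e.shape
(3, 3)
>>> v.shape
(11, 3, 17, 17)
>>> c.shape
(3, 11, 17)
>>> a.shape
(3, 17, 3, 3)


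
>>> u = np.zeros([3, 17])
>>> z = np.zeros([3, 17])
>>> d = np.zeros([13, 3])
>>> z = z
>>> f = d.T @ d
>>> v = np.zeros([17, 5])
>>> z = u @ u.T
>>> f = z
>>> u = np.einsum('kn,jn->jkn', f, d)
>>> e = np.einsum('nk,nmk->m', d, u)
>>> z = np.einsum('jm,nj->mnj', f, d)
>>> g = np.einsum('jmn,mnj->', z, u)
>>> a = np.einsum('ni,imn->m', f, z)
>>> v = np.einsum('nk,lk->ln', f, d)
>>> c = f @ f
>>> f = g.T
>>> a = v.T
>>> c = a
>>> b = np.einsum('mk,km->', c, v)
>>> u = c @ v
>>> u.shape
(3, 3)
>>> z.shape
(3, 13, 3)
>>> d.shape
(13, 3)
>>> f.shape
()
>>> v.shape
(13, 3)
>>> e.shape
(3,)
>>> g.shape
()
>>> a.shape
(3, 13)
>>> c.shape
(3, 13)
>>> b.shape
()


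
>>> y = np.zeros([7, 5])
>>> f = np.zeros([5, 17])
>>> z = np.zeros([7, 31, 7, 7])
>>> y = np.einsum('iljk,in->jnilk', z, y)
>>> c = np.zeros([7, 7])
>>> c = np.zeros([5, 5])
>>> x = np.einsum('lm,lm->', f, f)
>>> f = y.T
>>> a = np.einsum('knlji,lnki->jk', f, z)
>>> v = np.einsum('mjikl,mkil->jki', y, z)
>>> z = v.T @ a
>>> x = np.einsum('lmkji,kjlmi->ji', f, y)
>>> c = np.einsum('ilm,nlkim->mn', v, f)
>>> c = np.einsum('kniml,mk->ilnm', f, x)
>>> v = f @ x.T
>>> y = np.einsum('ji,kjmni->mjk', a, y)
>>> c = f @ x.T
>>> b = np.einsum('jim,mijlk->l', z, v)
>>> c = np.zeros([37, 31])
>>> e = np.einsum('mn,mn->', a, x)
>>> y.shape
(7, 5, 7)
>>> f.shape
(7, 31, 7, 5, 7)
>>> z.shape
(7, 31, 7)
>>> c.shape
(37, 31)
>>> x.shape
(5, 7)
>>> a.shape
(5, 7)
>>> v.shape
(7, 31, 7, 5, 5)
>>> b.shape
(5,)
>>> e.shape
()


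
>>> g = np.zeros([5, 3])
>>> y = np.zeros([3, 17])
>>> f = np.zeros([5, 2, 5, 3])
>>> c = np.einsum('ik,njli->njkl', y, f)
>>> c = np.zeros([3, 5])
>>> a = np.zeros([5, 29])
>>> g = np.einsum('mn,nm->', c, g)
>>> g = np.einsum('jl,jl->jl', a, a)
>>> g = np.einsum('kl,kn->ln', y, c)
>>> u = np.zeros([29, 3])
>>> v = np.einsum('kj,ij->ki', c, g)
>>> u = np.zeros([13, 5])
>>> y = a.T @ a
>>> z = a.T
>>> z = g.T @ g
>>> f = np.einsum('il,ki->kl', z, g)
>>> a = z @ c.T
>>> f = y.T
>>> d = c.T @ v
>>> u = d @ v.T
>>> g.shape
(17, 5)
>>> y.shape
(29, 29)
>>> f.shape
(29, 29)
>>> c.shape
(3, 5)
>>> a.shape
(5, 3)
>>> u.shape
(5, 3)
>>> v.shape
(3, 17)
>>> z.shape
(5, 5)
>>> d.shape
(5, 17)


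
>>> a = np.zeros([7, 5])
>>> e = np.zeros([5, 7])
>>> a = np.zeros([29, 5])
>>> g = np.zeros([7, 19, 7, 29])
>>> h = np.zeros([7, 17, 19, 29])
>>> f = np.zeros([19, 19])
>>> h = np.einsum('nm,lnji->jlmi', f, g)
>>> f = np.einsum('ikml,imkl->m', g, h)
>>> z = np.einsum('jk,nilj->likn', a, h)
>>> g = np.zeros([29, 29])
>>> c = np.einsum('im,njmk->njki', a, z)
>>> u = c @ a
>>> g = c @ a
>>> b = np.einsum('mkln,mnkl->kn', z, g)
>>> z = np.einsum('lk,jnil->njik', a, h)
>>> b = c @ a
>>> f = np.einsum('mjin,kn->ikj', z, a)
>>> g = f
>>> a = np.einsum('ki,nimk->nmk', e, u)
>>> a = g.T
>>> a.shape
(7, 29, 19)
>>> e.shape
(5, 7)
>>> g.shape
(19, 29, 7)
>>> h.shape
(7, 7, 19, 29)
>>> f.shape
(19, 29, 7)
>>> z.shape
(7, 7, 19, 5)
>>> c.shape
(19, 7, 7, 29)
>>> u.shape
(19, 7, 7, 5)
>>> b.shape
(19, 7, 7, 5)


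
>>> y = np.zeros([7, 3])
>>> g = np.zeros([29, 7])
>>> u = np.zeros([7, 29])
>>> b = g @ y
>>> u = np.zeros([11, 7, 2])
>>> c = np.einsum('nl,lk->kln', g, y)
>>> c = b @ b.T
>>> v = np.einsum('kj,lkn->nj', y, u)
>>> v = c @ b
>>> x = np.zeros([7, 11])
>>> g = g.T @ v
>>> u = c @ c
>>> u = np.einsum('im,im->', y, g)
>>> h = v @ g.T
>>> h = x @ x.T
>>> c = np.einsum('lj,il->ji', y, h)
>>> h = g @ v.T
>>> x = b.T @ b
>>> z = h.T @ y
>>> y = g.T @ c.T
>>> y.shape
(3, 3)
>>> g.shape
(7, 3)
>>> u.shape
()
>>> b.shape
(29, 3)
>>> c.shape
(3, 7)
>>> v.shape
(29, 3)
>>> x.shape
(3, 3)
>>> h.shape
(7, 29)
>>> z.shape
(29, 3)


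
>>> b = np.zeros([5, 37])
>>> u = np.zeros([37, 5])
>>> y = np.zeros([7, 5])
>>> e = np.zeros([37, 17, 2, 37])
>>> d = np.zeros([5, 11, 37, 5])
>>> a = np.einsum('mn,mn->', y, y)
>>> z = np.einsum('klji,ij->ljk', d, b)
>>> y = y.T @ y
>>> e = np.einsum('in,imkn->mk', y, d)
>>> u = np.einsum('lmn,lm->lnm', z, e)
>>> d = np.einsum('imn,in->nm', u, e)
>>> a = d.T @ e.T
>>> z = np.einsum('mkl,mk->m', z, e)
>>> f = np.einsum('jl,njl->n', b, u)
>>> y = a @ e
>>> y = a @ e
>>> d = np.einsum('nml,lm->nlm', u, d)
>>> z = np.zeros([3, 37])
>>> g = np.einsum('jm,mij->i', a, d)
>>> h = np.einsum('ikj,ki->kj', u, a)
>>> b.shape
(5, 37)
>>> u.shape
(11, 5, 37)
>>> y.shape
(5, 37)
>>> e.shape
(11, 37)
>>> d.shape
(11, 37, 5)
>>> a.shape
(5, 11)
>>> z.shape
(3, 37)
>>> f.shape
(11,)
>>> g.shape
(37,)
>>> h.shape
(5, 37)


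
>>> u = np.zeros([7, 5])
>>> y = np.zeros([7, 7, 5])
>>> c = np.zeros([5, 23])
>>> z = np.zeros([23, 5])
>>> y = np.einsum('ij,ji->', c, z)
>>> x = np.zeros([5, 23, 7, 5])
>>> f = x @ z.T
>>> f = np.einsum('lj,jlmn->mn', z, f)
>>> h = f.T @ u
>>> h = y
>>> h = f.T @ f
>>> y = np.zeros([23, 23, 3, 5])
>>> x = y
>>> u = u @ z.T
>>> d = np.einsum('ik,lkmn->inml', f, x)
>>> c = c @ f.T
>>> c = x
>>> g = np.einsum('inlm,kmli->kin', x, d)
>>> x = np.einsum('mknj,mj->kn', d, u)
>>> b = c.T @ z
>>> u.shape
(7, 23)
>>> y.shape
(23, 23, 3, 5)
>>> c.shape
(23, 23, 3, 5)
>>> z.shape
(23, 5)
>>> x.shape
(5, 3)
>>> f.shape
(7, 23)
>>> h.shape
(23, 23)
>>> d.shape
(7, 5, 3, 23)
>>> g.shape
(7, 23, 23)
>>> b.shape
(5, 3, 23, 5)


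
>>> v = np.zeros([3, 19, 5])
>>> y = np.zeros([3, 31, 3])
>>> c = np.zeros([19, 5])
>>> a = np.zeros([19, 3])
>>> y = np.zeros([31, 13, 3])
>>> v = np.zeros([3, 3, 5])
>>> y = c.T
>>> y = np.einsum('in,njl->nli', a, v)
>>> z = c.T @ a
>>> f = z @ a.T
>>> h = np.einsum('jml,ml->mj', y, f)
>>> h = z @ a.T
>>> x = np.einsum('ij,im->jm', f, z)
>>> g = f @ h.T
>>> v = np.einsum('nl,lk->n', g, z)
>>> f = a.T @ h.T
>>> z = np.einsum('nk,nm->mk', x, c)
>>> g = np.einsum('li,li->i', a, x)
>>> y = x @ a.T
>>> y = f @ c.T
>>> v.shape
(5,)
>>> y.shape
(3, 19)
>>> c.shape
(19, 5)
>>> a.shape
(19, 3)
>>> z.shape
(5, 3)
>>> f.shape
(3, 5)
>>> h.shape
(5, 19)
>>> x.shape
(19, 3)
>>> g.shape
(3,)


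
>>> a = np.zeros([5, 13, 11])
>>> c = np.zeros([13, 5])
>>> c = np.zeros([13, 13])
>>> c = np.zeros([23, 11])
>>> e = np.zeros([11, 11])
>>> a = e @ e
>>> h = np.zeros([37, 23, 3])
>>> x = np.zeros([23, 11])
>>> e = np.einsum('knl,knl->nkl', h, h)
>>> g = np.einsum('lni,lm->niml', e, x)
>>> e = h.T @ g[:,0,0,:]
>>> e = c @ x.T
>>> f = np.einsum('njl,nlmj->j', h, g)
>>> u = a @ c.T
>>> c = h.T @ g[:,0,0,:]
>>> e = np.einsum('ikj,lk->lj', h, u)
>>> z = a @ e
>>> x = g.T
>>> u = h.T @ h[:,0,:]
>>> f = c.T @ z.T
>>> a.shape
(11, 11)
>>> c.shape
(3, 23, 23)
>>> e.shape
(11, 3)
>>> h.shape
(37, 23, 3)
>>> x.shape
(23, 11, 3, 37)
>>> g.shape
(37, 3, 11, 23)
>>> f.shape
(23, 23, 11)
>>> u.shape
(3, 23, 3)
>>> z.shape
(11, 3)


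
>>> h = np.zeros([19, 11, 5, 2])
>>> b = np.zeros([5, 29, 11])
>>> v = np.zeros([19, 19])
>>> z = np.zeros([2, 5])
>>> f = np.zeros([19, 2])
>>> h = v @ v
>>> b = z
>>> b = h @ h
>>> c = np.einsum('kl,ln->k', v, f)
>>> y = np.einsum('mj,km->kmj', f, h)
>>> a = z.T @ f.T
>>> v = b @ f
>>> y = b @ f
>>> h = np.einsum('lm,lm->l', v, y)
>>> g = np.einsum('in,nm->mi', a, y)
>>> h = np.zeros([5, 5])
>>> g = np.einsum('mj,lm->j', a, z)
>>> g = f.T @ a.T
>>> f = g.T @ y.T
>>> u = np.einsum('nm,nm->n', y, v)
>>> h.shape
(5, 5)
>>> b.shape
(19, 19)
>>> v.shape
(19, 2)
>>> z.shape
(2, 5)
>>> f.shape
(5, 19)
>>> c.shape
(19,)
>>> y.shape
(19, 2)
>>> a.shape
(5, 19)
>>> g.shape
(2, 5)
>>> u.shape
(19,)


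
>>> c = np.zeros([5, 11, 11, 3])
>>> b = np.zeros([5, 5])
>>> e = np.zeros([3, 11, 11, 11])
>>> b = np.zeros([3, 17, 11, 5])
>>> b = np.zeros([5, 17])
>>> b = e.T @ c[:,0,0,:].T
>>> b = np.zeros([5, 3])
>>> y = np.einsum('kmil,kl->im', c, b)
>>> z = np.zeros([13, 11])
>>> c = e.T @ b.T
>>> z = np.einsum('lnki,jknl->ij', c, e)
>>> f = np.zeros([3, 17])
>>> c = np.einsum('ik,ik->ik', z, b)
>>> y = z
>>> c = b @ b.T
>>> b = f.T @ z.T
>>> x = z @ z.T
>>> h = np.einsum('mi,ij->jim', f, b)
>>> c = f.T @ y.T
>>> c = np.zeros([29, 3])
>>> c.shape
(29, 3)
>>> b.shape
(17, 5)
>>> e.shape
(3, 11, 11, 11)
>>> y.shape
(5, 3)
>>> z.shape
(5, 3)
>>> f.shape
(3, 17)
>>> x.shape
(5, 5)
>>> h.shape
(5, 17, 3)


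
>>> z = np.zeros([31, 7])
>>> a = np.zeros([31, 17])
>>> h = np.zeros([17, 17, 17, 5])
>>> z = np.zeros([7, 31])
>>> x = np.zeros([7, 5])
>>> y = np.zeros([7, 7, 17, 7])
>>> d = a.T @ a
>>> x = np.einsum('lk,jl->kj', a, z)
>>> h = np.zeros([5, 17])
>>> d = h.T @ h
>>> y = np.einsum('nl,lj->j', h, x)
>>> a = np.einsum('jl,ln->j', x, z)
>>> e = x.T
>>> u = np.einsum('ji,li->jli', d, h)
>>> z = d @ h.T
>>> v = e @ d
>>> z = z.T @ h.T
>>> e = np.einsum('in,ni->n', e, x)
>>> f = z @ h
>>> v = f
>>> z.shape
(5, 5)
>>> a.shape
(17,)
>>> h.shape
(5, 17)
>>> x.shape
(17, 7)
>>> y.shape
(7,)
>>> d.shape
(17, 17)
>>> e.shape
(17,)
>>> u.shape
(17, 5, 17)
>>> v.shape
(5, 17)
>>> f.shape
(5, 17)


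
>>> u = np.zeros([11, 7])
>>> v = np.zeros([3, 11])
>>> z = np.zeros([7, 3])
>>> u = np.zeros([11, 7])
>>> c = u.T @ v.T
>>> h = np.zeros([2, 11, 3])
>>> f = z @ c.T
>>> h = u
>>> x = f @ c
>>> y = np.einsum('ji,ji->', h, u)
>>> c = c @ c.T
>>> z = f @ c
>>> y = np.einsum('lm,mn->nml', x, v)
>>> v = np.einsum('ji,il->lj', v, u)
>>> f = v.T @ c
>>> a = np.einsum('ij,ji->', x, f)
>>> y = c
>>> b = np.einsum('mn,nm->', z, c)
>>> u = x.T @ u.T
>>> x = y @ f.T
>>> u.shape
(3, 11)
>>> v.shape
(7, 3)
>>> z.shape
(7, 7)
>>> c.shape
(7, 7)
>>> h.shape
(11, 7)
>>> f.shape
(3, 7)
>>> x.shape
(7, 3)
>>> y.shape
(7, 7)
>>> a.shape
()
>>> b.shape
()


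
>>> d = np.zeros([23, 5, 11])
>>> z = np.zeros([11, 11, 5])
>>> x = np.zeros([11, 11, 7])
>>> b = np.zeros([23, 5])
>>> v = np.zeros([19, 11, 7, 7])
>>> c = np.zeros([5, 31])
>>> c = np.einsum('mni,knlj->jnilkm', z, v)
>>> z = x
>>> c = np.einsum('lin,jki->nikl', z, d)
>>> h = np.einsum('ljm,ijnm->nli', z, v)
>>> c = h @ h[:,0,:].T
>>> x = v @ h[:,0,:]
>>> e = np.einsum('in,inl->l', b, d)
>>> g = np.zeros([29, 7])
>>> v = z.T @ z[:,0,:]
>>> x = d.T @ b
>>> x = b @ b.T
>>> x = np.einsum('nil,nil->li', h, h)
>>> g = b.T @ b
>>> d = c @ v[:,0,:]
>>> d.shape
(7, 11, 7)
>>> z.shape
(11, 11, 7)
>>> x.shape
(19, 11)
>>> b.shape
(23, 5)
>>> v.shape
(7, 11, 7)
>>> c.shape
(7, 11, 7)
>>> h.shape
(7, 11, 19)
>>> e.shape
(11,)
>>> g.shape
(5, 5)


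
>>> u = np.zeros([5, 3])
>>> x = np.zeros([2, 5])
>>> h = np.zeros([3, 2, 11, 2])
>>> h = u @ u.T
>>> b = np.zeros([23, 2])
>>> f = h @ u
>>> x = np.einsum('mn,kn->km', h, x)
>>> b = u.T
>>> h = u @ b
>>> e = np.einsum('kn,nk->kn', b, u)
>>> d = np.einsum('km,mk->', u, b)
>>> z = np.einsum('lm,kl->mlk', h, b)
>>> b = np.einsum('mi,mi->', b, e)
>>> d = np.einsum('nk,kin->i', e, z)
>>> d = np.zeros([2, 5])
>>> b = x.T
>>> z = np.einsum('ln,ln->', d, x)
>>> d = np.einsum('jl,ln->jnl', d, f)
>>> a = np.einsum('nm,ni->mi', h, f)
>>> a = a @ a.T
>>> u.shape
(5, 3)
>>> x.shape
(2, 5)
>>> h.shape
(5, 5)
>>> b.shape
(5, 2)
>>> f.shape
(5, 3)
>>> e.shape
(3, 5)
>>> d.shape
(2, 3, 5)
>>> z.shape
()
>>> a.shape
(5, 5)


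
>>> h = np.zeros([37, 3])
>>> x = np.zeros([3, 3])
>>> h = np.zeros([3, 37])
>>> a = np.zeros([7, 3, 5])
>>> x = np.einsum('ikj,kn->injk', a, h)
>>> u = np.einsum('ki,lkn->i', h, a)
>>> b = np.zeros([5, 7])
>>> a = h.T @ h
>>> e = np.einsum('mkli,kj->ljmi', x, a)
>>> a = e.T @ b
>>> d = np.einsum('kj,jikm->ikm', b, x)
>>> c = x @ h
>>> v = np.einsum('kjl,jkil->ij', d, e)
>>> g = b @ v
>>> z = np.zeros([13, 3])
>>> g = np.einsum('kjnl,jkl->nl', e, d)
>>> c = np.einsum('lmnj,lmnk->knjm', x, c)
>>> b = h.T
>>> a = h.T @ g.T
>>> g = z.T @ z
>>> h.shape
(3, 37)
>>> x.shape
(7, 37, 5, 3)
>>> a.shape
(37, 7)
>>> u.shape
(37,)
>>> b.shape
(37, 3)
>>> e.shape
(5, 37, 7, 3)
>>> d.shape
(37, 5, 3)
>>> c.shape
(37, 5, 3, 37)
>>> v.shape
(7, 5)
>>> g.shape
(3, 3)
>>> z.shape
(13, 3)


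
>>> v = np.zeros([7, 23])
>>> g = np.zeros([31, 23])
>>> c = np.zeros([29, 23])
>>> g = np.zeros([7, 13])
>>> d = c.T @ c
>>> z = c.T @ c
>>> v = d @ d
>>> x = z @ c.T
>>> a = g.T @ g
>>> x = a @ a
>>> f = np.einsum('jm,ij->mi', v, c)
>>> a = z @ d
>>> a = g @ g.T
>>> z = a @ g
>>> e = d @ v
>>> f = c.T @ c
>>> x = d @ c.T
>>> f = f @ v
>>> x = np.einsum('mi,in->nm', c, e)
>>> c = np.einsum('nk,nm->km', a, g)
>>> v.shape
(23, 23)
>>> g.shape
(7, 13)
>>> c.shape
(7, 13)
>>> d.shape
(23, 23)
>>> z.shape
(7, 13)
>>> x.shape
(23, 29)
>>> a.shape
(7, 7)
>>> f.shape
(23, 23)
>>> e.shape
(23, 23)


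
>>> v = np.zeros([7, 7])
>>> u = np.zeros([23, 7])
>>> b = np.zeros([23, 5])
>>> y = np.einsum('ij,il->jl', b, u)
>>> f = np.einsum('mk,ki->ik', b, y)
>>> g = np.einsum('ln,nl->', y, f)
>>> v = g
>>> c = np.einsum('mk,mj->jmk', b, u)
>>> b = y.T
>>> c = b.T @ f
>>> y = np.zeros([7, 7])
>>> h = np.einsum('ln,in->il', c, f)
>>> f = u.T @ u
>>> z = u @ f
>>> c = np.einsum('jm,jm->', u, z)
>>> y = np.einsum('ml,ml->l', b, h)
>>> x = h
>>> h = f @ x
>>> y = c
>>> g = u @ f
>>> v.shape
()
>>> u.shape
(23, 7)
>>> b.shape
(7, 5)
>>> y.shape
()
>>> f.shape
(7, 7)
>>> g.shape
(23, 7)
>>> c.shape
()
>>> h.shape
(7, 5)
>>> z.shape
(23, 7)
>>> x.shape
(7, 5)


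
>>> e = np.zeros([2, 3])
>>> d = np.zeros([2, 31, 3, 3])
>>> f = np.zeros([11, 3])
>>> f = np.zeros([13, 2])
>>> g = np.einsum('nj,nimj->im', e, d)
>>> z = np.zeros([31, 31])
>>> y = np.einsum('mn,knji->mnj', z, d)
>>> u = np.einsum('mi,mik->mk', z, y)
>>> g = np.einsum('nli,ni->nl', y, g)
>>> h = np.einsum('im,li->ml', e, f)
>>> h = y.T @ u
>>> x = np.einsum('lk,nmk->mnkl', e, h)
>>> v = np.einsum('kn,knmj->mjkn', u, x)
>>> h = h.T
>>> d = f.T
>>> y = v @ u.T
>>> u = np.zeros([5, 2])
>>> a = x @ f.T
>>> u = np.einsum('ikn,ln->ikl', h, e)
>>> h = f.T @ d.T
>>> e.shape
(2, 3)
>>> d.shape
(2, 13)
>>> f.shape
(13, 2)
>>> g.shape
(31, 31)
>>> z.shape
(31, 31)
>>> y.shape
(3, 2, 31, 31)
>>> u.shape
(3, 31, 2)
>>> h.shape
(2, 2)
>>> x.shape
(31, 3, 3, 2)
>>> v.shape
(3, 2, 31, 3)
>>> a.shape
(31, 3, 3, 13)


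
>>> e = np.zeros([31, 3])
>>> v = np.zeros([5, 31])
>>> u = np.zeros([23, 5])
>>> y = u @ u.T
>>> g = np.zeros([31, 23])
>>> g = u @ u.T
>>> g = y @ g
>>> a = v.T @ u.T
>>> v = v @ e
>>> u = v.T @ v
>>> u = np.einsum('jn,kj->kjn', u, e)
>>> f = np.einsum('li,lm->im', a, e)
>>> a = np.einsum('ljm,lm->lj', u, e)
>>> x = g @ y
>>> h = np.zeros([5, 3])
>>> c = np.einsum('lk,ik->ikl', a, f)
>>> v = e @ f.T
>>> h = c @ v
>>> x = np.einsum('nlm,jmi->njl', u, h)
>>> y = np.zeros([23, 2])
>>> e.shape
(31, 3)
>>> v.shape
(31, 23)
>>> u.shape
(31, 3, 3)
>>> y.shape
(23, 2)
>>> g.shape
(23, 23)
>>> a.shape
(31, 3)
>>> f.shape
(23, 3)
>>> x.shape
(31, 23, 3)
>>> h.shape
(23, 3, 23)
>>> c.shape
(23, 3, 31)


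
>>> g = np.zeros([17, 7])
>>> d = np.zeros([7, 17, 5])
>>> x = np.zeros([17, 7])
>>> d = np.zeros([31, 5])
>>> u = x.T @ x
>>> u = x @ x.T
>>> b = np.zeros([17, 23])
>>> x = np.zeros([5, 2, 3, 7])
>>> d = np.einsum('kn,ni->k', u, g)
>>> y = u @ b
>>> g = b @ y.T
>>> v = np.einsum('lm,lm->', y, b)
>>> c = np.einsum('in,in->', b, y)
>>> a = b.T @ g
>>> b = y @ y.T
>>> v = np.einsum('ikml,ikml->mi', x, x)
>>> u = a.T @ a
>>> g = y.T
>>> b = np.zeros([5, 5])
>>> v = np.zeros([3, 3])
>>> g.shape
(23, 17)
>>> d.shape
(17,)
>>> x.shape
(5, 2, 3, 7)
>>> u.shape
(17, 17)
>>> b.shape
(5, 5)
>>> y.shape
(17, 23)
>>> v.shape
(3, 3)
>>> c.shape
()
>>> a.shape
(23, 17)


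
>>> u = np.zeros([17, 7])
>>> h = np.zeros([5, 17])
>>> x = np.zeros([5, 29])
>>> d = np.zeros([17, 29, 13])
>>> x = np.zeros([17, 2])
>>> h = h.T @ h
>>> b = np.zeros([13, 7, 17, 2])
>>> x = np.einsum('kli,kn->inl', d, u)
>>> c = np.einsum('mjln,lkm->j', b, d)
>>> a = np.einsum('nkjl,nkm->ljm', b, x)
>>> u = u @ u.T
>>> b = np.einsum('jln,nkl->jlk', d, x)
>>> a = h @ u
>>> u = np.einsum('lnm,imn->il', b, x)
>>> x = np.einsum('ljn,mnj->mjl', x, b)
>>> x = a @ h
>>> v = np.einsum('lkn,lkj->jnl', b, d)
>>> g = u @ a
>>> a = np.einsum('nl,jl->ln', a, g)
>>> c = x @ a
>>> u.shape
(13, 17)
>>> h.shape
(17, 17)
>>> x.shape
(17, 17)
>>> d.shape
(17, 29, 13)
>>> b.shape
(17, 29, 7)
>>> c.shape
(17, 17)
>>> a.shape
(17, 17)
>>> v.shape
(13, 7, 17)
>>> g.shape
(13, 17)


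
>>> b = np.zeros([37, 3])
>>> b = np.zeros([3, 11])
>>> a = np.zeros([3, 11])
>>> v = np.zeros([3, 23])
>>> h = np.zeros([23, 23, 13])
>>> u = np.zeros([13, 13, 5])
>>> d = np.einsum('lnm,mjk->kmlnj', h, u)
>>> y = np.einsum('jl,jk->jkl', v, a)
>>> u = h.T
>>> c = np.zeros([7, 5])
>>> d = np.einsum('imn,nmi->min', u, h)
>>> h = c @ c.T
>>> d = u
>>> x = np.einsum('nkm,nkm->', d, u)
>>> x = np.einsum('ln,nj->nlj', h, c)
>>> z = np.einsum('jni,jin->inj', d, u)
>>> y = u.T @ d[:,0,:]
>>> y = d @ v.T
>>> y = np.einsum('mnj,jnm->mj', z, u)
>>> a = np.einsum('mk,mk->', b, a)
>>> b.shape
(3, 11)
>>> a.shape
()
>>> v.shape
(3, 23)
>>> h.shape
(7, 7)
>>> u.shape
(13, 23, 23)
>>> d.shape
(13, 23, 23)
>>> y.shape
(23, 13)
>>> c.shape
(7, 5)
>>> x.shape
(7, 7, 5)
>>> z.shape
(23, 23, 13)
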